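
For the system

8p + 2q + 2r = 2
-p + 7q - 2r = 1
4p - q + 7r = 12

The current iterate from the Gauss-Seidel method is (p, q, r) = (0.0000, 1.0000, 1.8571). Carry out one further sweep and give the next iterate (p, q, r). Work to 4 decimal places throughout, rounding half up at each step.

One sweep:
  p = (2 - (2)·1.0000 - (2)·1.8571) / (8) = -0.4643
  q = (1 - (-1)·-0.4643 - (-2)·1.8571) / (7) = 0.6071
  r = (12 - (4)·-0.4643 - (-1)·0.6071) / (7) = 2.0663

(-0.4643, 0.6071, 2.0663)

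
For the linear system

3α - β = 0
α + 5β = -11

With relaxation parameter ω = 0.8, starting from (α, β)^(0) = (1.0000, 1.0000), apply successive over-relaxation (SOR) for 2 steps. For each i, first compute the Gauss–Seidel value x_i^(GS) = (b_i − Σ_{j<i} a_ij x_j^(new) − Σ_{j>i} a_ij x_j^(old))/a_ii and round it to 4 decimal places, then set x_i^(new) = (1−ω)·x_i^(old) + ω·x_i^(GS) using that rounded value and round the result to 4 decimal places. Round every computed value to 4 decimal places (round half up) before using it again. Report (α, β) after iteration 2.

Iteration 1:
  α: GS value = (0 - (-1)·1.0000) / (3) = 0.3333;  α ← (1−ω)·1.0000 + ω·0.3333 = 0.4666
  β: GS value = (-11 - (1)·0.4666) / (5) = -2.2933;  β ← (1−ω)·1.0000 + ω·-2.2933 = -1.6346
Iteration 2:
  α: GS value = (0 - (-1)·-1.6346) / (3) = -0.5449;  α ← (1−ω)·0.4666 + ω·-0.5449 = -0.3426
  β: GS value = (-11 - (1)·-0.3426) / (5) = -2.1315;  β ← (1−ω)·-1.6346 + ω·-2.1315 = -2.0321

(-0.3426, -2.0321)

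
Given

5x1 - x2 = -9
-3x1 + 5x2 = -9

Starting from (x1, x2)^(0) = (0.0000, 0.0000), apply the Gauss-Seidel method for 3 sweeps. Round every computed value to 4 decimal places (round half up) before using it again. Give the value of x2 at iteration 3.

-3.2671

Iteration 1:
  x1 = (-9 - (-1)·0.0000) / (5) = -1.8000
  x2 = (-9 - (-3)·-1.8000) / (5) = -2.8800
Iteration 2:
  x1 = (-9 - (-1)·-2.8800) / (5) = -2.3760
  x2 = (-9 - (-3)·-2.3760) / (5) = -3.2256
Iteration 3:
  x1 = (-9 - (-1)·-3.2256) / (5) = -2.4451
  x2 = (-9 - (-3)·-2.4451) / (5) = -3.2671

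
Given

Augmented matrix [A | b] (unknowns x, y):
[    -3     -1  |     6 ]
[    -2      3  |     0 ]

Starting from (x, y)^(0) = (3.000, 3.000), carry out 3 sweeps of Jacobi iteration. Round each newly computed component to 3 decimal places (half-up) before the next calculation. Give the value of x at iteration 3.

Iteration 1:
  x = (6 - (-1)·3.000) / (-3) = -3.000
  y = (0 - (-2)·3.000) / (3) = 2.000
Iteration 2:
  x = (6 - (-1)·2.000) / (-3) = -2.667
  y = (0 - (-2)·-3.000) / (3) = -2.000
Iteration 3:
  x = (6 - (-1)·-2.000) / (-3) = -1.333
  y = (0 - (-2)·-2.667) / (3) = -1.778

-1.333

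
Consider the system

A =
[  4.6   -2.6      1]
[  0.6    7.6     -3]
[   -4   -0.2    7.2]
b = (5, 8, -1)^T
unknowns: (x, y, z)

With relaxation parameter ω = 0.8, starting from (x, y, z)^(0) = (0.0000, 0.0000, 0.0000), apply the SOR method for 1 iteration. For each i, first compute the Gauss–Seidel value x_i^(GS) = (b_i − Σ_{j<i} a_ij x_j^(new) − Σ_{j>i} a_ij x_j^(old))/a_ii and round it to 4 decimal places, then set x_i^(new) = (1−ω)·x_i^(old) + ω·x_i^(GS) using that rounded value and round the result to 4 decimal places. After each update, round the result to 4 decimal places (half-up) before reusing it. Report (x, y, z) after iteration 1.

Iteration 1:
  x: GS value = (5 - (-2.6)·0.0000 - (1)·0.0000) / (4.6) = 1.0870;  x ← (1−ω)·0.0000 + ω·1.0870 = 0.8696
  y: GS value = (8 - (0.6)·0.8696 - (-3)·0.0000) / (7.6) = 0.9840;  y ← (1−ω)·0.0000 + ω·0.9840 = 0.7872
  z: GS value = (-1 - (-4)·0.8696 - (-0.2)·0.7872) / (7.2) = 0.3661;  z ← (1−ω)·0.0000 + ω·0.3661 = 0.2929

(0.8696, 0.7872, 0.2929)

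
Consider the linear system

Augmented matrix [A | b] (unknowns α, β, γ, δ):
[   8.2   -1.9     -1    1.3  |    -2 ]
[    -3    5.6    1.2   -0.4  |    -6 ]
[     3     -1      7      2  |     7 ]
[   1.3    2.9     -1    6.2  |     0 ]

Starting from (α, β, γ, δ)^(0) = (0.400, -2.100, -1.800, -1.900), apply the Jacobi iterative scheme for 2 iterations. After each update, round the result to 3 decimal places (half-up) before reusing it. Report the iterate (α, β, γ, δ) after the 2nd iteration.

(-0.350, -1.605, 1.018, 0.593)

Iteration 1:
  α = (-2 - (-1.9)·-2.100 - (-1)·-1.800 - (1.3)·-1.900) / (8.2) = -0.649
  β = (-6 - (-3)·0.400 - (1.2)·-1.800 - (-0.4)·-1.900) / (5.6) = -0.607
  γ = (7 - (3)·0.400 - (-1)·-2.100 - (2)·-1.900) / (7) = 1.071
  δ = (0 - (1.3)·0.400 - (2.9)·-2.100 - (-1)·-1.800) / (6.2) = 0.608
Iteration 2:
  α = (-2 - (-1.9)·-0.607 - (-1)·1.071 - (1.3)·0.608) / (8.2) = -0.350
  β = (-6 - (-3)·-0.649 - (1.2)·1.071 - (-0.4)·0.608) / (5.6) = -1.605
  γ = (7 - (3)·-0.649 - (-1)·-0.607 - (2)·0.608) / (7) = 1.018
  δ = (0 - (1.3)·-0.649 - (2.9)·-0.607 - (-1)·1.071) / (6.2) = 0.593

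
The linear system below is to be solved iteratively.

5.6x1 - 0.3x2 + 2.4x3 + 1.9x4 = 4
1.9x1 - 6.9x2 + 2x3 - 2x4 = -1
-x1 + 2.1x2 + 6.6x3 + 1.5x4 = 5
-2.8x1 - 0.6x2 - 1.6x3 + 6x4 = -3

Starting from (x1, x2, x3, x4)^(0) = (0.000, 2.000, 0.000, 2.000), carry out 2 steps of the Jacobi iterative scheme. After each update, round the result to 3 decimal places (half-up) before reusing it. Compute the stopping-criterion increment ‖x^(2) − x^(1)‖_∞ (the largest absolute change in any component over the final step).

1.319

Iteration 1:
  x1 = (4 - (-0.3)·2.000 - (2.4)·0.000 - (1.9)·2.000) / (5.6) = 0.143
  x2 = (-1 - (1.9)·0.000 - (2)·0.000 - (-2)·2.000) / (-6.9) = -0.435
  x3 = (5 - (-1)·0.000 - (2.1)·2.000 - (1.5)·2.000) / (6.6) = -0.333
  x4 = (-3 - (-2.8)·0.000 - (-0.6)·2.000 - (-1.6)·0.000) / (6) = -0.300
Iteration 2:
  x1 = (4 - (-0.3)·-0.435 - (2.4)·-0.333 - (1.9)·-0.300) / (5.6) = 0.935
  x2 = (-1 - (1.9)·0.143 - (2)·-0.333 - (-2)·-0.300) / (-6.9) = 0.175
  x3 = (5 - (-1)·0.143 - (2.1)·-0.435 - (1.5)·-0.300) / (6.6) = 0.986
  x4 = (-3 - (-2.8)·0.143 - (-0.6)·-0.435 - (-1.6)·-0.333) / (6) = -0.566
Change: (0.792, 0.610, 1.319, -0.266) → max |·| = 1.319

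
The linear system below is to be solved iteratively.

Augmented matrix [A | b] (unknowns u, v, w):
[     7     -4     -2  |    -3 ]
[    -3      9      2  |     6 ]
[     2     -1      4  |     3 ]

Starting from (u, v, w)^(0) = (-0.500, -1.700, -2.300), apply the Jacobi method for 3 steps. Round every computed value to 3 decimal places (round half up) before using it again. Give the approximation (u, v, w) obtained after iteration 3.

(0.068, 0.320, 0.557)

Iteration 1:
  u = (-3 - (-4)·-1.700 - (-2)·-2.300) / (7) = -2.057
  v = (6 - (-3)·-0.500 - (2)·-2.300) / (9) = 1.011
  w = (3 - (2)·-0.500 - (-1)·-1.700) / (4) = 0.575
Iteration 2:
  u = (-3 - (-4)·1.011 - (-2)·0.575) / (7) = 0.313
  v = (6 - (-3)·-2.057 - (2)·0.575) / (9) = -0.147
  w = (3 - (2)·-2.057 - (-1)·1.011) / (4) = 2.031
Iteration 3:
  u = (-3 - (-4)·-0.147 - (-2)·2.031) / (7) = 0.068
  v = (6 - (-3)·0.313 - (2)·2.031) / (9) = 0.320
  w = (3 - (2)·0.313 - (-1)·-0.147) / (4) = 0.557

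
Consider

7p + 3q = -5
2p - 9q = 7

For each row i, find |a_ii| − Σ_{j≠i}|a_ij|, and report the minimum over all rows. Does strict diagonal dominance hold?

row 1: |7| − (3) = 4
row 2: |-9| − (2) = 7
minimum over rows = 4 → strictly diagonally dominant (convergence guaranteed)

4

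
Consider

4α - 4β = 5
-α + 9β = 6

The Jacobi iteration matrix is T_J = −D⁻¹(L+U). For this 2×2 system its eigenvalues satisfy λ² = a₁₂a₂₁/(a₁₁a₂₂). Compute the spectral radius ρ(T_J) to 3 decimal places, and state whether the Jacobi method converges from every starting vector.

0.333

a₁₂a₂₁/(a₁₁a₂₂) = (-4)·(-1) / ((4)·(9)) = 0.111111
ρ = √|0.111111| = √0.111111 = 0.333
ρ < 1, so Jacobi converges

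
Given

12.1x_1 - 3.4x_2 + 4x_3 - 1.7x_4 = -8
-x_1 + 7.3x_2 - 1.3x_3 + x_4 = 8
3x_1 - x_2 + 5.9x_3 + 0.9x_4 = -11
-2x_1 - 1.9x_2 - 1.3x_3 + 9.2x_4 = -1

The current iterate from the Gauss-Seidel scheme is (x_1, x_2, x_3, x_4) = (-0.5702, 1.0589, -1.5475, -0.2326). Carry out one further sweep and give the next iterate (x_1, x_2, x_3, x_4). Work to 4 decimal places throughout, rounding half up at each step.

One sweep:
  x_1 = (-8 - (-3.4)·1.0589 - (4)·-1.5475 - (-1.7)·-0.2326) / (12.1) = 0.1153
  x_2 = (8 - (-1)·0.1153 - (-1.3)·-1.5475 - (1)·-0.2326) / (7.3) = 0.8680
  x_3 = (-11 - (3)·0.1153 - (-1)·0.8680 - (0.9)·-0.2326) / (5.9) = -1.7404
  x_4 = (-1 - (-2)·0.1153 - (-1.9)·0.8680 - (-1.3)·-1.7404) / (9.2) = -0.1503

(0.1153, 0.8680, -1.7404, -0.1503)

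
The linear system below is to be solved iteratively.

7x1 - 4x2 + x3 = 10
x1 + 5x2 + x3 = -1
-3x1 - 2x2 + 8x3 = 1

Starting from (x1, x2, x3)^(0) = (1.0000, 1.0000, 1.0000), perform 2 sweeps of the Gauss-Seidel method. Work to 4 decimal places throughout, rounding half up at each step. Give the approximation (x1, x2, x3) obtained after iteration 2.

Iteration 1:
  x1 = (10 - (-4)·1.0000 - (1)·1.0000) / (7) = 1.8571
  x2 = (-1 - (1)·1.8571 - (1)·1.0000) / (5) = -0.7714
  x3 = (1 - (-3)·1.8571 - (-2)·-0.7714) / (8) = 0.6286
Iteration 2:
  x1 = (10 - (-4)·-0.7714 - (1)·0.6286) / (7) = 0.8980
  x2 = (-1 - (1)·0.8980 - (1)·0.6286) / (5) = -0.5053
  x3 = (1 - (-3)·0.8980 - (-2)·-0.5053) / (8) = 0.3354

(0.8980, -0.5053, 0.3354)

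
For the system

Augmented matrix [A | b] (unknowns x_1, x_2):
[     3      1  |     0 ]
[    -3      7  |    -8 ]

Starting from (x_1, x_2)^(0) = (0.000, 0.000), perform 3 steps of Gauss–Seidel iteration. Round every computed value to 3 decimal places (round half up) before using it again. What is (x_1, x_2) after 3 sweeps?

(0.327, -1.003)

Iteration 1:
  x_1 = (0 - (1)·0.000) / (3) = 0.000
  x_2 = (-8 - (-3)·0.000) / (7) = -1.143
Iteration 2:
  x_1 = (0 - (1)·-1.143) / (3) = 0.381
  x_2 = (-8 - (-3)·0.381) / (7) = -0.980
Iteration 3:
  x_1 = (0 - (1)·-0.980) / (3) = 0.327
  x_2 = (-8 - (-3)·0.327) / (7) = -1.003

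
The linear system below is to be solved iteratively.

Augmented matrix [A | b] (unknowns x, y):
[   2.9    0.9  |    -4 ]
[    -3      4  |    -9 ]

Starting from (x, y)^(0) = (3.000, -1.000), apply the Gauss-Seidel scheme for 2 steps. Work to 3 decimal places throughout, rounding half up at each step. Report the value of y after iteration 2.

Iteration 1:
  x = (-4 - (0.9)·-1.000) / (2.9) = -1.069
  y = (-9 - (-3)·-1.069) / (4) = -3.052
Iteration 2:
  x = (-4 - (0.9)·-3.052) / (2.9) = -0.432
  y = (-9 - (-3)·-0.432) / (4) = -2.574

-2.574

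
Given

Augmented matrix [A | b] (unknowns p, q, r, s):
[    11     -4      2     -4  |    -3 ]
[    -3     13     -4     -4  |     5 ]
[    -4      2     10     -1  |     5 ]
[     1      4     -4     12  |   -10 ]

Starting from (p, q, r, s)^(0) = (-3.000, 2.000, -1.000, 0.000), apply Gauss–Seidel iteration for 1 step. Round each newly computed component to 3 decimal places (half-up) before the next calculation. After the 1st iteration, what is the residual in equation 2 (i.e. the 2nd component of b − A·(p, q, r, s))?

Iteration 1:
  p = (-3 - (-4)·2.000 - (2)·-1.000 - (-4)·0.000) / (11) = 0.636
  q = (5 - (-3)·0.636 - (-4)·-1.000 - (-4)·0.000) / (13) = 0.224
  r = (5 - (-4)·0.636 - (2)·0.224 - (-1)·0.000) / (10) = 0.710
  s = (-10 - (1)·0.636 - (4)·0.224 - (-4)·0.710) / (12) = -0.724
Residual b − A·x = (-13.416, 3.940, -0.728, -0.004)

3.940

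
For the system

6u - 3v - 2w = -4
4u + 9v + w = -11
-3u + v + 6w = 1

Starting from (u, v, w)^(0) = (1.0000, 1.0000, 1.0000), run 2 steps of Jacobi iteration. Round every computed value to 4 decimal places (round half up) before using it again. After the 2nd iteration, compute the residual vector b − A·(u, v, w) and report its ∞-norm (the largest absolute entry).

6.1764

Iteration 1:
  u = (-4 - (-3)·1.0000 - (-2)·1.0000) / (6) = 0.1667
  v = (-11 - (4)·1.0000 - (1)·1.0000) / (9) = -1.7778
  w = (1 - (-3)·1.0000 - (1)·1.0000) / (6) = 0.5000
Iteration 2:
  u = (-4 - (-3)·-1.7778 - (-2)·0.5000) / (6) = -1.3889
  v = (-11 - (4)·0.1667 - (1)·0.5000) / (9) = -1.3519
  w = (1 - (-3)·0.1667 - (1)·-1.7778) / (6) = 0.5463
Residual b − A·x = (1.3703, 6.1764, -5.0926); ∞-norm = 6.1764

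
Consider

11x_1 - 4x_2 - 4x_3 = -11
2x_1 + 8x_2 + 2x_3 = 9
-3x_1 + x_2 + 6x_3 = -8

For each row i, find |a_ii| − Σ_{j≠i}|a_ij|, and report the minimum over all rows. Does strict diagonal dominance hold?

row 1: |11| − (4+4) = 3
row 2: |8| − (2+2) = 4
row 3: |6| − (3+1) = 2
minimum over rows = 2 → strictly diagonally dominant (convergence guaranteed)

2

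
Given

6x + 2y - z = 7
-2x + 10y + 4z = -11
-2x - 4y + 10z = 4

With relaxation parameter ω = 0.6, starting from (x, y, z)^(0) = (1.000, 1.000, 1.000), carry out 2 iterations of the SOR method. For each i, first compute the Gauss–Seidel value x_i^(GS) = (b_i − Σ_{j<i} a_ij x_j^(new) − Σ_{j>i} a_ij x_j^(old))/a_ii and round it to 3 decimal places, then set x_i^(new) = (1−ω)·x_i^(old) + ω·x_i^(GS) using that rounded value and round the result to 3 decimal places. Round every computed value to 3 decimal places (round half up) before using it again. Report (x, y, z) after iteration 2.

(1.243, -0.823, 0.459)

Iteration 1:
  x: GS value = (7 - (2)·1.000 - (-1)·1.000) / (6) = 1.000;  x ← (1−ω)·1.000 + ω·1.000 = 1.000
  y: GS value = (-11 - (-2)·1.000 - (4)·1.000) / (10) = -1.300;  y ← (1−ω)·1.000 + ω·-1.300 = -0.380
  z: GS value = (4 - (-2)·1.000 - (-4)·-0.380) / (10) = 0.448;  z ← (1−ω)·1.000 + ω·0.448 = 0.669
Iteration 2:
  x: GS value = (7 - (2)·-0.380 - (-1)·0.669) / (6) = 1.405;  x ← (1−ω)·1.000 + ω·1.405 = 1.243
  y: GS value = (-11 - (-2)·1.243 - (4)·0.669) / (10) = -1.119;  y ← (1−ω)·-0.380 + ω·-1.119 = -0.823
  z: GS value = (4 - (-2)·1.243 - (-4)·-0.823) / (10) = 0.319;  z ← (1−ω)·0.669 + ω·0.319 = 0.459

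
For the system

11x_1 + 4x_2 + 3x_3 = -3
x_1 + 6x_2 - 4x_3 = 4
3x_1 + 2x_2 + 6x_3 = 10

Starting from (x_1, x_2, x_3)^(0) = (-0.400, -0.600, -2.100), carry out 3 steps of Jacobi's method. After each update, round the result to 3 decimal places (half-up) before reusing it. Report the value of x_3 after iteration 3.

Iteration 1:
  x_1 = (-3 - (4)·-0.600 - (3)·-2.100) / (11) = 0.518
  x_2 = (4 - (1)·-0.400 - (-4)·-2.100) / (6) = -0.667
  x_3 = (10 - (3)·-0.400 - (2)·-0.600) / (6) = 2.067
Iteration 2:
  x_1 = (-3 - (4)·-0.667 - (3)·2.067) / (11) = -0.594
  x_2 = (4 - (1)·0.518 - (-4)·2.067) / (6) = 1.958
  x_3 = (10 - (3)·0.518 - (2)·-0.667) / (6) = 1.630
Iteration 3:
  x_1 = (-3 - (4)·1.958 - (3)·1.630) / (11) = -1.429
  x_2 = (4 - (1)·-0.594 - (-4)·1.630) / (6) = 1.852
  x_3 = (10 - (3)·-0.594 - (2)·1.958) / (6) = 1.311

1.311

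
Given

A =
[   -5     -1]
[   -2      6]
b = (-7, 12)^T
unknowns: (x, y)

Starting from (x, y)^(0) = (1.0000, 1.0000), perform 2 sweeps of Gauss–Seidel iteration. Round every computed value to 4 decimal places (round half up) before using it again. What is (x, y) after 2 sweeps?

(0.9200, 2.3067)

Iteration 1:
  x = (-7 - (-1)·1.0000) / (-5) = 1.2000
  y = (12 - (-2)·1.2000) / (6) = 2.4000
Iteration 2:
  x = (-7 - (-1)·2.4000) / (-5) = 0.9200
  y = (12 - (-2)·0.9200) / (6) = 2.3067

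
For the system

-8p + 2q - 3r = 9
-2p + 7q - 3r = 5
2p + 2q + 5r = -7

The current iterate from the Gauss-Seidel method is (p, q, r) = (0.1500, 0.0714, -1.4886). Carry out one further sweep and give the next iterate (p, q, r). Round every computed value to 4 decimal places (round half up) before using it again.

(-0.5489, -0.0805, -1.1482)

One sweep:
  p = (9 - (2)·0.0714 - (-3)·-1.4886) / (-8) = -0.5489
  q = (5 - (-2)·-0.5489 - (-3)·-1.4886) / (7) = -0.0805
  r = (-7 - (2)·-0.5489 - (2)·-0.0805) / (5) = -1.1482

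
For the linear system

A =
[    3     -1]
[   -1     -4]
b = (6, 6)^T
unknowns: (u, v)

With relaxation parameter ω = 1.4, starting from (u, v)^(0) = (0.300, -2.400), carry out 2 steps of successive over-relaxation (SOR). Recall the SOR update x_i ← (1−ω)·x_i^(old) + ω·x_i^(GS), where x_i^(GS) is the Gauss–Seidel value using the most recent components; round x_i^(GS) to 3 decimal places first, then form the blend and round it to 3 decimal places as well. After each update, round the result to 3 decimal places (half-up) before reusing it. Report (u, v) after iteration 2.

(1.389, -1.911)

Iteration 1:
  u: GS value = (6 - (-1)·-2.400) / (3) = 1.200;  u ← (1−ω)·0.300 + ω·1.200 = 1.560
  v: GS value = (6 - (-1)·1.560) / (-4) = -1.890;  v ← (1−ω)·-2.400 + ω·-1.890 = -1.686
Iteration 2:
  u: GS value = (6 - (-1)·-1.686) / (3) = 1.438;  u ← (1−ω)·1.560 + ω·1.438 = 1.389
  v: GS value = (6 - (-1)·1.389) / (-4) = -1.847;  v ← (1−ω)·-1.686 + ω·-1.847 = -1.911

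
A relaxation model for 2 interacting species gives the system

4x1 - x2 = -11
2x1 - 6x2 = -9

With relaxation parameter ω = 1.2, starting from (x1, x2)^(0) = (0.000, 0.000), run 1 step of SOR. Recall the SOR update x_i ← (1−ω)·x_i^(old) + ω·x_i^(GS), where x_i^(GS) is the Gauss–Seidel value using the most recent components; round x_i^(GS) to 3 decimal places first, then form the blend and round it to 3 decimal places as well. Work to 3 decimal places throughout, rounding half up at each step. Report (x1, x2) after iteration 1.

(-3.300, 0.480)

Iteration 1:
  x1: GS value = (-11 - (-1)·0.000) / (4) = -2.750;  x1 ← (1−ω)·0.000 + ω·-2.750 = -3.300
  x2: GS value = (-9 - (2)·-3.300) / (-6) = 0.400;  x2 ← (1−ω)·0.000 + ω·0.400 = 0.480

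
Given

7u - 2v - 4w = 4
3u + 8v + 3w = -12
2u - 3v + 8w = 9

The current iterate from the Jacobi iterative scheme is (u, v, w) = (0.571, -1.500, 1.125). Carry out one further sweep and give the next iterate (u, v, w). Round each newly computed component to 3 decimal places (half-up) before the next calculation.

One sweep:
  u = (4 - (-2)·-1.500 - (-4)·1.125) / (7) = 0.786
  v = (-12 - (3)·0.571 - (3)·1.125) / (8) = -2.136
  w = (9 - (2)·0.571 - (-3)·-1.500) / (8) = 0.420

(0.786, -2.136, 0.420)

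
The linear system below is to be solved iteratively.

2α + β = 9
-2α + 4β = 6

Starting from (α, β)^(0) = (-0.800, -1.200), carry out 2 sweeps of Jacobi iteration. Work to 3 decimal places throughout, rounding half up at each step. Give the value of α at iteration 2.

Iteration 1:
  α = (9 - (1)·-1.200) / (2) = 5.100
  β = (6 - (-2)·-0.800) / (4) = 1.100
Iteration 2:
  α = (9 - (1)·1.100) / (2) = 3.950
  β = (6 - (-2)·5.100) / (4) = 4.050

3.950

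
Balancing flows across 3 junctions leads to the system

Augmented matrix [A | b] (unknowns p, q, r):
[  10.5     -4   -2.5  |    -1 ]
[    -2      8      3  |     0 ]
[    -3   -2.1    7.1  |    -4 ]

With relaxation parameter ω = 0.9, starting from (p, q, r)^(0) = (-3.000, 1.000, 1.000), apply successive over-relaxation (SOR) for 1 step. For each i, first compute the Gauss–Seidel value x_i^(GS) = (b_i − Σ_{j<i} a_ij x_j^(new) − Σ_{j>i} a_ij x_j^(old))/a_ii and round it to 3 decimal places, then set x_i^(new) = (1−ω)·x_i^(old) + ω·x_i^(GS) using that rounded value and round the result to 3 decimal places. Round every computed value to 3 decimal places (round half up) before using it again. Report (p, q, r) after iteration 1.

Iteration 1:
  p: GS value = (-1 - (-4)·1.000 - (-2.5)·1.000) / (10.5) = 0.524;  p ← (1−ω)·-3.000 + ω·0.524 = 0.172
  q: GS value = (0 - (-2)·0.172 - (3)·1.000) / (8) = -0.332;  q ← (1−ω)·1.000 + ω·-0.332 = -0.199
  r: GS value = (-4 - (-3)·0.172 - (-2.1)·-0.199) / (7.1) = -0.550;  r ← (1−ω)·1.000 + ω·-0.550 = -0.395

(0.172, -0.199, -0.395)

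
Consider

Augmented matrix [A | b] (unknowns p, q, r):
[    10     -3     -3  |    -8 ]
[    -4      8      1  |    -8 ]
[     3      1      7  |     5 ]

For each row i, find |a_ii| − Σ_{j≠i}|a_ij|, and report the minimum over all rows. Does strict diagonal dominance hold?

3

row 1: |10| − (3+3) = 4
row 2: |8| − (4+1) = 3
row 3: |7| − (3+1) = 3
minimum over rows = 3 → strictly diagonally dominant (convergence guaranteed)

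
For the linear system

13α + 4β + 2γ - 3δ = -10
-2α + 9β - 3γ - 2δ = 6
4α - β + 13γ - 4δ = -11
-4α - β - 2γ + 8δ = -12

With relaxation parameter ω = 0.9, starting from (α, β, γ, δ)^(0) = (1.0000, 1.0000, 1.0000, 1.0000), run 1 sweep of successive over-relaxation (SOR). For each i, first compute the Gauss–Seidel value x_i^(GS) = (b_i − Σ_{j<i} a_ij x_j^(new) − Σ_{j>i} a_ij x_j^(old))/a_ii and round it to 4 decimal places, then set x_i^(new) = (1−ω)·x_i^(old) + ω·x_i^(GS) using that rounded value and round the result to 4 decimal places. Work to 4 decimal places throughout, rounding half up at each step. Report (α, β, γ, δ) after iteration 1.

(-0.8000, 1.0400, -0.0911, -1.5135)

Iteration 1:
  α: GS value = (-10 - (4)·1.0000 - (2)·1.0000 - (-3)·1.0000) / (13) = -1.0000;  α ← (1−ω)·1.0000 + ω·-1.0000 = -0.8000
  β: GS value = (6 - (-2)·-0.8000 - (-3)·1.0000 - (-2)·1.0000) / (9) = 1.0444;  β ← (1−ω)·1.0000 + ω·1.0444 = 1.0400
  γ: GS value = (-11 - (4)·-0.8000 - (-1)·1.0400 - (-4)·1.0000) / (13) = -0.2123;  γ ← (1−ω)·1.0000 + ω·-0.2123 = -0.0911
  δ: GS value = (-12 - (-4)·-0.8000 - (-1)·1.0400 - (-2)·-0.0911) / (8) = -1.7928;  δ ← (1−ω)·1.0000 + ω·-1.7928 = -1.5135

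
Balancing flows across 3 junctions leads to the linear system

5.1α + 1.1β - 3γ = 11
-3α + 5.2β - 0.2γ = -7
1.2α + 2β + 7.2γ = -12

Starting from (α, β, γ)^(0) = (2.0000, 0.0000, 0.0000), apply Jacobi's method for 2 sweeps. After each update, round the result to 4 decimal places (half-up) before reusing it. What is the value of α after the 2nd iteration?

Iteration 1:
  α = (11 - (1.1)·0.0000 - (-3)·0.0000) / (5.1) = 2.1569
  β = (-7 - (-3)·2.0000 - (-0.2)·0.0000) / (5.2) = -0.1923
  γ = (-12 - (1.2)·2.0000 - (2)·0.0000) / (7.2) = -2.0000
Iteration 2:
  α = (11 - (1.1)·-0.1923 - (-3)·-2.0000) / (5.1) = 1.0219
  β = (-7 - (-3)·2.1569 - (-0.2)·-2.0000) / (5.2) = -0.1787
  γ = (-12 - (1.2)·2.1569 - (2)·-0.1923) / (7.2) = -1.9727

1.0219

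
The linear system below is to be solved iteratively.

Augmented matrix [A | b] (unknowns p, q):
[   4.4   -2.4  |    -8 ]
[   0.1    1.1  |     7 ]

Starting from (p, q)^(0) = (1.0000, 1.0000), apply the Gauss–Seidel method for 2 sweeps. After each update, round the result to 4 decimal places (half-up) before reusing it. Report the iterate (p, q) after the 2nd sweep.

(1.7160, 6.2076)

Iteration 1:
  p = (-8 - (-2.4)·1.0000) / (4.4) = -1.2727
  q = (7 - (0.1)·-1.2727) / (1.1) = 6.4793
Iteration 2:
  p = (-8 - (-2.4)·6.4793) / (4.4) = 1.7160
  q = (7 - (0.1)·1.7160) / (1.1) = 6.2076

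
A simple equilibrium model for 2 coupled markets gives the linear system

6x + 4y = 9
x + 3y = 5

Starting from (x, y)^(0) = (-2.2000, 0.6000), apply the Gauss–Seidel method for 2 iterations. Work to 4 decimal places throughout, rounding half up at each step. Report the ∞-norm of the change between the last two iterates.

0.4667

Iteration 1:
  x = (9 - (4)·0.6000) / (6) = 1.1000
  y = (5 - (1)·1.1000) / (3) = 1.3000
Iteration 2:
  x = (9 - (4)·1.3000) / (6) = 0.6333
  y = (5 - (1)·0.6333) / (3) = 1.4556
Change: (-0.4667, 0.1556) → max |·| = 0.4667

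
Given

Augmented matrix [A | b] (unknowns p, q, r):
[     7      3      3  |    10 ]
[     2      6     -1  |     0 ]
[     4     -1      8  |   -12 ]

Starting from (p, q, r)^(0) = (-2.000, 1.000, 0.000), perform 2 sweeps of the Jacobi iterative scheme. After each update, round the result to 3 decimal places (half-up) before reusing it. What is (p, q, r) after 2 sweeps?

(1.303, -0.396, -1.917)

Iteration 1:
  p = (10 - (3)·1.000 - (3)·0.000) / (7) = 1.000
  q = (0 - (2)·-2.000 - (-1)·0.000) / (6) = 0.667
  r = (-12 - (4)·-2.000 - (-1)·1.000) / (8) = -0.375
Iteration 2:
  p = (10 - (3)·0.667 - (3)·-0.375) / (7) = 1.303
  q = (0 - (2)·1.000 - (-1)·-0.375) / (6) = -0.396
  r = (-12 - (4)·1.000 - (-1)·0.667) / (8) = -1.917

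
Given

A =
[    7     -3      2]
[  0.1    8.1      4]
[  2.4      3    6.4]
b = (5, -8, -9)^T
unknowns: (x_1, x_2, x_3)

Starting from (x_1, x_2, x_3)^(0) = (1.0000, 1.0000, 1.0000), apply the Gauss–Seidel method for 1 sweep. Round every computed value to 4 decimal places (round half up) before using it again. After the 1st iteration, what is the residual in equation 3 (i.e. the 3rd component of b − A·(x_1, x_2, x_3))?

Iteration 1:
  x_1 = (5 - (-3)·1.0000 - (2)·1.0000) / (7) = 0.8571
  x_2 = (-8 - (0.1)·0.8571 - (4)·1.0000) / (8.1) = -1.4921
  x_3 = (-9 - (2.4)·0.8571 - (3)·-1.4921) / (6.4) = -1.0282
Residual b − A·x = (-3.4196, 8.1131, -0.0003)

-0.0003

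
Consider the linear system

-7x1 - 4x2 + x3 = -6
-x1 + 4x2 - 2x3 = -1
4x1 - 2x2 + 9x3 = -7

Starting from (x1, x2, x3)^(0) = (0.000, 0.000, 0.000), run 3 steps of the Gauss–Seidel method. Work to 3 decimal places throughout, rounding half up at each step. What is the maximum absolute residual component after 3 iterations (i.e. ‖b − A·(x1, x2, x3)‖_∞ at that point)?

0.342

Iteration 1:
  x1 = (-6 - (-4)·0.000 - (1)·0.000) / (-7) = 0.857
  x2 = (-1 - (-1)·0.857 - (-2)·0.000) / (4) = -0.036
  x3 = (-7 - (4)·0.857 - (-2)·-0.036) / (9) = -1.167
Iteration 2:
  x1 = (-6 - (-4)·-0.036 - (1)·-1.167) / (-7) = 0.711
  x2 = (-1 - (-1)·0.711 - (-2)·-1.167) / (4) = -0.656
  x3 = (-7 - (4)·0.711 - (-2)·-0.656) / (9) = -1.240
Iteration 3:
  x1 = (-6 - (-4)·-0.656 - (1)·-1.240) / (-7) = 1.055
  x2 = (-1 - (-1)·1.055 - (-2)·-1.240) / (4) = -0.606
  x3 = (-7 - (4)·1.055 - (-2)·-0.606) / (9) = -1.381
Residual b − A·x = (0.342, -0.283, -0.003); ∞-norm = 0.342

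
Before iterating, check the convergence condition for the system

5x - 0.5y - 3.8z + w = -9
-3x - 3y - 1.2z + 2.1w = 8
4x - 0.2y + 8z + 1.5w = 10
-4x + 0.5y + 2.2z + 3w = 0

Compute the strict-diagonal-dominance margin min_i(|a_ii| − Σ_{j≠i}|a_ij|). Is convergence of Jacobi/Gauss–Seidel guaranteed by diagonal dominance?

-3.7

row 1: |5| − (0.5+3.8+1) = -0.3
row 2: |-3| − (3+1.2+2.1) = -3.3
row 3: |8| − (4+0.2+1.5) = 2.3
row 4: |3| − (4+0.5+2.2) = -3.7
minimum over rows = -3.7 → not strictly diagonally dominant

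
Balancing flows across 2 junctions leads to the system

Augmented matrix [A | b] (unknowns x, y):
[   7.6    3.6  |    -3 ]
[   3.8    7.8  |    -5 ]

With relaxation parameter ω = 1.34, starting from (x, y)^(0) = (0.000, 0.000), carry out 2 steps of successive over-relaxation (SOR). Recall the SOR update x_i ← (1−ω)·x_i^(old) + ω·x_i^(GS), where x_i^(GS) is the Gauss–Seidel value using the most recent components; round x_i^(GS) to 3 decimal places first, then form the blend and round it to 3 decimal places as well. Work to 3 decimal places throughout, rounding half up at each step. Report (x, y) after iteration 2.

(-0.024, -0.668)

Iteration 1:
  x: GS value = (-3 - (3.6)·0.000) / (7.6) = -0.395;  x ← (1−ω)·0.000 + ω·-0.395 = -0.529
  y: GS value = (-5 - (3.8)·-0.529) / (7.8) = -0.383;  y ← (1−ω)·0.000 + ω·-0.383 = -0.513
Iteration 2:
  x: GS value = (-3 - (3.6)·-0.513) / (7.6) = -0.152;  x ← (1−ω)·-0.529 + ω·-0.152 = -0.024
  y: GS value = (-5 - (3.8)·-0.024) / (7.8) = -0.629;  y ← (1−ω)·-0.513 + ω·-0.629 = -0.668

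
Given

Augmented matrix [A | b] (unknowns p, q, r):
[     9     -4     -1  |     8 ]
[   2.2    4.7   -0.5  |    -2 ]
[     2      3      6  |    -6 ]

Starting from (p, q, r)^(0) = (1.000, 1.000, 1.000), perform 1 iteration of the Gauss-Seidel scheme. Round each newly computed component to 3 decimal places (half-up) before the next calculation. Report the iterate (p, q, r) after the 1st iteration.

Iteration 1:
  p = (8 - (-4)·1.000 - (-1)·1.000) / (9) = 1.444
  q = (-2 - (2.2)·1.444 - (-0.5)·1.000) / (4.7) = -0.995
  r = (-6 - (2)·1.444 - (3)·-0.995) / (6) = -0.984

(1.444, -0.995, -0.984)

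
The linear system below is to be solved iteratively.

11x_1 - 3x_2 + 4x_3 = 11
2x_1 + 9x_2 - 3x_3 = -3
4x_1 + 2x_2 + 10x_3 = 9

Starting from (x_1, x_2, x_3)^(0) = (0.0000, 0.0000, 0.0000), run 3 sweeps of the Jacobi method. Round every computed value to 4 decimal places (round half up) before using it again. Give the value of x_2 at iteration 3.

-0.2737

Iteration 1:
  x_1 = (11 - (-3)·0.0000 - (4)·0.0000) / (11) = 1.0000
  x_2 = (-3 - (2)·0.0000 - (-3)·0.0000) / (9) = -0.3333
  x_3 = (9 - (4)·0.0000 - (2)·0.0000) / (10) = 0.9000
Iteration 2:
  x_1 = (11 - (-3)·-0.3333 - (4)·0.9000) / (11) = 0.5818
  x_2 = (-3 - (2)·1.0000 - (-3)·0.9000) / (9) = -0.2556
  x_3 = (9 - (4)·1.0000 - (2)·-0.3333) / (10) = 0.5667
Iteration 3:
  x_1 = (11 - (-3)·-0.2556 - (4)·0.5667) / (11) = 0.7242
  x_2 = (-3 - (2)·0.5818 - (-3)·0.5667) / (9) = -0.2737
  x_3 = (9 - (4)·0.5818 - (2)·-0.2556) / (10) = 0.7184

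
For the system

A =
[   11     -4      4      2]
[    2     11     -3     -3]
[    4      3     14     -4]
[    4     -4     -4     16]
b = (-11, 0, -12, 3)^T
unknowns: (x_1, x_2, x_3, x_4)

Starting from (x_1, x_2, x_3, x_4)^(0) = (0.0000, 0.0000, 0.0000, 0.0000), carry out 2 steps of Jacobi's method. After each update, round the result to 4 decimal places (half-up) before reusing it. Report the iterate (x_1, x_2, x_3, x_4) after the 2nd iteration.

(-0.7224, -0.0008, -0.5179, 0.2232)

Iteration 1:
  x_1 = (-11 - (-4)·0.0000 - (4)·0.0000 - (2)·0.0000) / (11) = -1.0000
  x_2 = (0 - (2)·0.0000 - (-3)·0.0000 - (-3)·0.0000) / (11) = 0.0000
  x_3 = (-12 - (4)·0.0000 - (3)·0.0000 - (-4)·0.0000) / (14) = -0.8571
  x_4 = (3 - (4)·0.0000 - (-4)·0.0000 - (-4)·0.0000) / (16) = 0.1875
Iteration 2:
  x_1 = (-11 - (-4)·0.0000 - (4)·-0.8571 - (2)·0.1875) / (11) = -0.7224
  x_2 = (0 - (2)·-1.0000 - (-3)·-0.8571 - (-3)·0.1875) / (11) = -0.0008
  x_3 = (-12 - (4)·-1.0000 - (3)·0.0000 - (-4)·0.1875) / (14) = -0.5179
  x_4 = (3 - (4)·-1.0000 - (-4)·0.0000 - (-4)·-0.8571) / (16) = 0.2232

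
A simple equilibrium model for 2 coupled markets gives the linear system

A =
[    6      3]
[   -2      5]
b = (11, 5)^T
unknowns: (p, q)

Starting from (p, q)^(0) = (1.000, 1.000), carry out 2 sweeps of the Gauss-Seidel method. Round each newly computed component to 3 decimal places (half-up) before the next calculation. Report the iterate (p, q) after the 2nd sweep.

Iteration 1:
  p = (11 - (3)·1.000) / (6) = 1.333
  q = (5 - (-2)·1.333) / (5) = 1.533
Iteration 2:
  p = (11 - (3)·1.533) / (6) = 1.067
  q = (5 - (-2)·1.067) / (5) = 1.427

(1.067, 1.427)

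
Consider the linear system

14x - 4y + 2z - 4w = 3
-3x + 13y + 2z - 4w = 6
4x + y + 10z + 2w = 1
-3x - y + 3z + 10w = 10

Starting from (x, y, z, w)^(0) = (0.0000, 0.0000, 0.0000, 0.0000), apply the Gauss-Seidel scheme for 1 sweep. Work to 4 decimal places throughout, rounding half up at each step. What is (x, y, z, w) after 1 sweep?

Iteration 1:
  x = (3 - (-4)·0.0000 - (2)·0.0000 - (-4)·0.0000) / (14) = 0.2143
  y = (6 - (-3)·0.2143 - (2)·0.0000 - (-4)·0.0000) / (13) = 0.5110
  z = (1 - (4)·0.2143 - (1)·0.5110 - (2)·0.0000) / (10) = -0.0368
  w = (10 - (-3)·0.2143 - (-1)·0.5110 - (3)·-0.0368) / (10) = 1.1264

(0.2143, 0.5110, -0.0368, 1.1264)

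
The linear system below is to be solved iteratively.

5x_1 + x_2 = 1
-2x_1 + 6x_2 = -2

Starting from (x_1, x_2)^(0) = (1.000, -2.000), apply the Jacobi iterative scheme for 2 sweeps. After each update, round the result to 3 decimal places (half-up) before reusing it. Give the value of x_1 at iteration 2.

Iteration 1:
  x_1 = (1 - (1)·-2.000) / (5) = 0.600
  x_2 = (-2 - (-2)·1.000) / (6) = 0.000
Iteration 2:
  x_1 = (1 - (1)·0.000) / (5) = 0.200
  x_2 = (-2 - (-2)·0.600) / (6) = -0.133

0.200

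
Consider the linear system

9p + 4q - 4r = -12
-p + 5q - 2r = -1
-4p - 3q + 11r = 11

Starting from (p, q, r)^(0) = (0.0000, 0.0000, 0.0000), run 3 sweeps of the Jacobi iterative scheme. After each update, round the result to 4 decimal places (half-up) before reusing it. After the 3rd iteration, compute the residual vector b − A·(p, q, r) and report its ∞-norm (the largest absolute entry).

1.5233

Iteration 1:
  p = (-12 - (4)·0.0000 - (-4)·0.0000) / (9) = -1.3333
  q = (-1 - (-1)·0.0000 - (-2)·0.0000) / (5) = -0.2000
  r = (11 - (-4)·0.0000 - (-3)·0.0000) / (11) = 1.0000
Iteration 2:
  p = (-12 - (4)·-0.2000 - (-4)·1.0000) / (9) = -0.8000
  q = (-1 - (-1)·-1.3333 - (-2)·1.0000) / (5) = -0.0667
  r = (11 - (-4)·-1.3333 - (-3)·-0.2000) / (11) = 0.4606
Iteration 3:
  p = (-12 - (4)·-0.0667 - (-4)·0.4606) / (9) = -1.0990
  q = (-1 - (-1)·-0.8000 - (-2)·0.4606) / (5) = -0.1758
  r = (11 - (-4)·-0.8000 - (-3)·-0.0667) / (11) = 0.6909
Residual b − A·x = (1.3578, 0.1618, -1.5233); ∞-norm = 1.5233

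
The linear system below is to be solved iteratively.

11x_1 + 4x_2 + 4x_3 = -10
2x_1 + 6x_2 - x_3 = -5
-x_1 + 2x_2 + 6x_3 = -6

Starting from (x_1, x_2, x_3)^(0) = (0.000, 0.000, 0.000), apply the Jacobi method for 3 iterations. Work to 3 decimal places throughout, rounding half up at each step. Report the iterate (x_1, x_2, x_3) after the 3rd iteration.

(-0.338, -0.898, -0.808)

Iteration 1:
  x_1 = (-10 - (4)·0.000 - (4)·0.000) / (11) = -0.909
  x_2 = (-5 - (2)·0.000 - (-1)·0.000) / (6) = -0.833
  x_3 = (-6 - (-1)·0.000 - (2)·0.000) / (6) = -1.000
Iteration 2:
  x_1 = (-10 - (4)·-0.833 - (4)·-1.000) / (11) = -0.243
  x_2 = (-5 - (2)·-0.909 - (-1)·-1.000) / (6) = -0.697
  x_3 = (-6 - (-1)·-0.909 - (2)·-0.833) / (6) = -0.874
Iteration 3:
  x_1 = (-10 - (4)·-0.697 - (4)·-0.874) / (11) = -0.338
  x_2 = (-5 - (2)·-0.243 - (-1)·-0.874) / (6) = -0.898
  x_3 = (-6 - (-1)·-0.243 - (2)·-0.697) / (6) = -0.808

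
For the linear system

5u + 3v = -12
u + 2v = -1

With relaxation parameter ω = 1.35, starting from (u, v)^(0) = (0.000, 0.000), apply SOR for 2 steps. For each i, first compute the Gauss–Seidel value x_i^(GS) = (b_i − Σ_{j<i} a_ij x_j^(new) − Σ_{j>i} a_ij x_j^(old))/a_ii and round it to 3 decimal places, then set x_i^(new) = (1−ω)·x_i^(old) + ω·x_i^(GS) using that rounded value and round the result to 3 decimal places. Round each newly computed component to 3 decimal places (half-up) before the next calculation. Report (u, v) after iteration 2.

Iteration 1:
  u: GS value = (-12 - (3)·0.000) / (5) = -2.400;  u ← (1−ω)·0.000 + ω·-2.400 = -3.240
  v: GS value = (-1 - (1)·-3.240) / (2) = 1.120;  v ← (1−ω)·0.000 + ω·1.120 = 1.512
Iteration 2:
  u: GS value = (-12 - (3)·1.512) / (5) = -3.307;  u ← (1−ω)·-3.240 + ω·-3.307 = -3.330
  v: GS value = (-1 - (1)·-3.330) / (2) = 1.165;  v ← (1−ω)·1.512 + ω·1.165 = 1.044

(-3.330, 1.044)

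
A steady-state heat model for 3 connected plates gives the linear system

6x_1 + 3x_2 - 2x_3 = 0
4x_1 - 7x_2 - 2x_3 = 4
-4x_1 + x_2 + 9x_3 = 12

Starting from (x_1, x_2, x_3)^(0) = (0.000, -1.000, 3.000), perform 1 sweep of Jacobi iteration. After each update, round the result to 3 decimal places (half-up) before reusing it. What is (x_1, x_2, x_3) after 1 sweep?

(1.500, -1.429, 1.444)

Iteration 1:
  x_1 = (0 - (3)·-1.000 - (-2)·3.000) / (6) = 1.500
  x_2 = (4 - (4)·0.000 - (-2)·3.000) / (-7) = -1.429
  x_3 = (12 - (-4)·0.000 - (1)·-1.000) / (9) = 1.444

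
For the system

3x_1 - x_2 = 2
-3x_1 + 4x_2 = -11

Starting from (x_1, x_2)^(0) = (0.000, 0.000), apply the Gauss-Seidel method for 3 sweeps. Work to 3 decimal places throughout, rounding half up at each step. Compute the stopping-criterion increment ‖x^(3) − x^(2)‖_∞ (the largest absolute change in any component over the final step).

0.188

Iteration 1:
  x_1 = (2 - (-1)·0.000) / (3) = 0.667
  x_2 = (-11 - (-3)·0.667) / (4) = -2.250
Iteration 2:
  x_1 = (2 - (-1)·-2.250) / (3) = -0.083
  x_2 = (-11 - (-3)·-0.083) / (4) = -2.812
Iteration 3:
  x_1 = (2 - (-1)·-2.812) / (3) = -0.271
  x_2 = (-11 - (-3)·-0.271) / (4) = -2.953
Change: (-0.188, -0.141) → max |·| = 0.188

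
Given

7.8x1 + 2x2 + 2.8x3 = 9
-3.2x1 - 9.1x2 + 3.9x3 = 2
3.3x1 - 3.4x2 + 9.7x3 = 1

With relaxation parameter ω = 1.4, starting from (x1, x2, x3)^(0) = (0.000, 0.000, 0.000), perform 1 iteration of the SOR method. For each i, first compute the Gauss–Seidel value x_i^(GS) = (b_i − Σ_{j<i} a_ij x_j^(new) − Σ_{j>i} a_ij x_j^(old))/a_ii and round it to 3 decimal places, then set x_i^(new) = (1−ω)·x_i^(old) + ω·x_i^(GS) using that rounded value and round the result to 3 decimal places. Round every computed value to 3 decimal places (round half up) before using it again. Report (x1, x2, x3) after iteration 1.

(1.616, -1.103, -1.166)

Iteration 1:
  x1: GS value = (9 - (2)·0.000 - (2.8)·0.000) / (7.8) = 1.154;  x1 ← (1−ω)·0.000 + ω·1.154 = 1.616
  x2: GS value = (2 - (-3.2)·1.616 - (3.9)·0.000) / (-9.1) = -0.788;  x2 ← (1−ω)·0.000 + ω·-0.788 = -1.103
  x3: GS value = (1 - (3.3)·1.616 - (-3.4)·-1.103) / (9.7) = -0.833;  x3 ← (1−ω)·0.000 + ω·-0.833 = -1.166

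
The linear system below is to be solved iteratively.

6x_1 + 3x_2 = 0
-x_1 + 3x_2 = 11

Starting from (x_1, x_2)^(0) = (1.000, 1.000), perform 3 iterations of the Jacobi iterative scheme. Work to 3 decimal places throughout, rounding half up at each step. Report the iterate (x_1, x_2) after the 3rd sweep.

Iteration 1:
  x_1 = (0 - (3)·1.000) / (6) = -0.500
  x_2 = (11 - (-1)·1.000) / (3) = 4.000
Iteration 2:
  x_1 = (0 - (3)·4.000) / (6) = -2.000
  x_2 = (11 - (-1)·-0.500) / (3) = 3.500
Iteration 3:
  x_1 = (0 - (3)·3.500) / (6) = -1.750
  x_2 = (11 - (-1)·-2.000) / (3) = 3.000

(-1.750, 3.000)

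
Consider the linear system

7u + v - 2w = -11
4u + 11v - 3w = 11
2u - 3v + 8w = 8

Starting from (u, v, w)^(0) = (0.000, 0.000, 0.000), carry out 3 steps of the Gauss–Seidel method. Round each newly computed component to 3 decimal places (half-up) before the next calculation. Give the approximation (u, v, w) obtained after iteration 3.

Iteration 1:
  u = (-11 - (1)·0.000 - (-2)·0.000) / (7) = -1.571
  v = (11 - (4)·-1.571 - (-3)·0.000) / (11) = 1.571
  w = (8 - (2)·-1.571 - (-3)·1.571) / (8) = 1.982
Iteration 2:
  u = (-11 - (1)·1.571 - (-2)·1.982) / (7) = -1.230
  v = (11 - (4)·-1.230 - (-3)·1.982) / (11) = 1.988
  w = (8 - (2)·-1.230 - (-3)·1.988) / (8) = 2.053
Iteration 3:
  u = (-11 - (1)·1.988 - (-2)·2.053) / (7) = -1.269
  v = (11 - (4)·-1.269 - (-3)·2.053) / (11) = 2.021
  w = (8 - (2)·-1.269 - (-3)·2.021) / (8) = 2.075

(-1.269, 2.021, 2.075)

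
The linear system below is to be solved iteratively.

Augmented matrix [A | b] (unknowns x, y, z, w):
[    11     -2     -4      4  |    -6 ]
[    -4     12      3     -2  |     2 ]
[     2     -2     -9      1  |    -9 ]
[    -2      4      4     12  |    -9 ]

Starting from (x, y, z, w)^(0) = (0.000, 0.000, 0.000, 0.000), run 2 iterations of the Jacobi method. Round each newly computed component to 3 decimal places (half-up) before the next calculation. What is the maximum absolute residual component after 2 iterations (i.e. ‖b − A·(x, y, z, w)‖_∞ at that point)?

4.530

Iteration 1:
  x = (-6 - (-2)·0.000 - (-4)·0.000 - (4)·0.000) / (11) = -0.545
  y = (2 - (-4)·0.000 - (3)·0.000 - (-2)·0.000) / (12) = 0.167
  z = (-9 - (2)·0.000 - (-2)·0.000 - (1)·0.000) / (-9) = 1.000
  w = (-9 - (-2)·0.000 - (4)·0.000 - (4)·0.000) / (12) = -0.750
Iteration 2:
  x = (-6 - (-2)·0.167 - (-4)·1.000 - (4)·-0.750) / (11) = 0.121
  y = (2 - (-4)·-0.545 - (3)·1.000 - (-2)·-0.750) / (12) = -0.390
  z = (-9 - (2)·-0.545 - (-2)·0.167 - (1)·-0.750) / (-9) = 0.758
  w = (-9 - (-2)·-0.545 - (4)·0.167 - (4)·1.000) / (12) = -1.230
Residual b − A·x = (-0.159, 2.430, -1.970, 4.530); ∞-norm = 4.530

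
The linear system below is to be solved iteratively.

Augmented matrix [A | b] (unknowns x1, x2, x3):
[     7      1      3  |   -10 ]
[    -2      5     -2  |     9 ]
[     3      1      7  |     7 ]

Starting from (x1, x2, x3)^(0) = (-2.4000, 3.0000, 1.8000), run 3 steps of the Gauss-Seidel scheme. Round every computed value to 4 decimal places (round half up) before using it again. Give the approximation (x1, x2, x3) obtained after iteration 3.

Iteration 1:
  x1 = (-10 - (1)·3.0000 - (3)·1.8000) / (7) = -2.6286
  x2 = (9 - (-2)·-2.6286 - (-2)·1.8000) / (5) = 1.4686
  x3 = (7 - (3)·-2.6286 - (1)·1.4686) / (7) = 1.9167
Iteration 2:
  x1 = (-10 - (1)·1.4686 - (3)·1.9167) / (7) = -2.4598
  x2 = (9 - (-2)·-2.4598 - (-2)·1.9167) / (5) = 1.5828
  x3 = (7 - (3)·-2.4598 - (1)·1.5828) / (7) = 1.8281
Iteration 3:
  x1 = (-10 - (1)·1.5828 - (3)·1.8281) / (7) = -2.4382
  x2 = (9 - (-2)·-2.4382 - (-2)·1.8281) / (5) = 1.5560
  x3 = (7 - (3)·-2.4382 - (1)·1.5560) / (7) = 1.8227

(-2.4382, 1.5560, 1.8227)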